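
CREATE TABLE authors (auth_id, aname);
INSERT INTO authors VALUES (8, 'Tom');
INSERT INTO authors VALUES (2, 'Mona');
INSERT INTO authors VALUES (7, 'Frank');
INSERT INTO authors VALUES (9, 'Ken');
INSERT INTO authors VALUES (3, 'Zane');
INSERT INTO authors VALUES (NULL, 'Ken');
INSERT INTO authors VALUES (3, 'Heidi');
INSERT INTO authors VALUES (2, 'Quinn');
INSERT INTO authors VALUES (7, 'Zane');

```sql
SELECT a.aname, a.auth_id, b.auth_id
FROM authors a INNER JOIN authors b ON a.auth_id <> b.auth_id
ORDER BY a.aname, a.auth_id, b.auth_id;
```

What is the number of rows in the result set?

50

INNER JOIN keeps only pairs where the ON condition holds.
Matching on a.auth_id <> b.auth_id. A NULL in a compared column never satisfies the condition.
Matched pairs: 50.
Total: 50 rows.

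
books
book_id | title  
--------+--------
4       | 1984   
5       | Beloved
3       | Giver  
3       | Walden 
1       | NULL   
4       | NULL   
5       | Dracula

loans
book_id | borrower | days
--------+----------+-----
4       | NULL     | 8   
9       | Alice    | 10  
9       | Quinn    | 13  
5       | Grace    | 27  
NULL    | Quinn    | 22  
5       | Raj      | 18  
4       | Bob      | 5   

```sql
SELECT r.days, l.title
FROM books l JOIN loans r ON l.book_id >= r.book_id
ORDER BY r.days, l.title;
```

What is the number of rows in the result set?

12

INNER JOIN keeps only pairs where the ON condition holds.
Matching on l.book_id >= r.book_id. A NULL in a compared column never satisfies the condition.
Matched pairs: 12.
Total: 12 rows.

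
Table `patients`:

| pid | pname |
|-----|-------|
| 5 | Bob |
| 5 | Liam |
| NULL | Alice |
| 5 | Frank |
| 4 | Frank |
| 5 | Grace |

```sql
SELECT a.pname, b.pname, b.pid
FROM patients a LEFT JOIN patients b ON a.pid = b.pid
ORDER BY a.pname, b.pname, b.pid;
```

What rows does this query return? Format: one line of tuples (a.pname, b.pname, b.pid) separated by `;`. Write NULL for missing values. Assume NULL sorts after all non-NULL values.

LEFT JOIN keeps every row from `patients a`; unmatched rows get NULL for `patients b`'s columns.
Matching on a.pid = b.pid. A NULL in a compared column never satisfies the condition.
Matched pairs: 17; unmatched a rows kept: 1.

(Alice, NULL, NULL); (Bob, Bob, 5); (Bob, Frank, 5); (Bob, Grace, 5); (Bob, Liam, 5); (Frank, Bob, 5); (Frank, Frank, 4); (Frank, Frank, 5); (Frank, Grace, 5); (Frank, Liam, 5); (Grace, Bob, 5); (Grace, Frank, 5); (Grace, Grace, 5); (Grace, Liam, 5); (Liam, Bob, 5); (Liam, Frank, 5); (Liam, Grace, 5); (Liam, Liam, 5)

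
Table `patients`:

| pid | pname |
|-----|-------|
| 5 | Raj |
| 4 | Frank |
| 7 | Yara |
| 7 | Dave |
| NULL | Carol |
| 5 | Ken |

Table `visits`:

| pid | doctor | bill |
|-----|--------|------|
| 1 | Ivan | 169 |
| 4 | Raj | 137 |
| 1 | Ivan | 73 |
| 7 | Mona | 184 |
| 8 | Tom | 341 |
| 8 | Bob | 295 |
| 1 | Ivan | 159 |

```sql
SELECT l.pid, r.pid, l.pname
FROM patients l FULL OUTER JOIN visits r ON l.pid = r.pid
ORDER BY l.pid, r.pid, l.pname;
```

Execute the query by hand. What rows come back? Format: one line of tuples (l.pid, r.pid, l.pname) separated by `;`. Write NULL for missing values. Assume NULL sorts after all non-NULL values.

(4, 4, Frank); (5, NULL, Ken); (5, NULL, Raj); (7, 7, Dave); (7, 7, Yara); (NULL, 1, NULL); (NULL, 1, NULL); (NULL, 1, NULL); (NULL, 8, NULL); (NULL, 8, NULL); (NULL, NULL, Carol)

FULL OUTER JOIN keeps every row from both sides; unmatched rows get NULL for the other side's columns.
Matching on l.pid = r.pid. A NULL in a compared column never satisfies the condition.
- pid=5: no r row matches, row kept with r columns NULL.
- pid=4: 1 matching r row(s), so 1 row(s) emitted.
- pid=7: 1 matching r row(s), so 1 row(s) emitted.
- pid=7: 1 matching r row(s), so 1 row(s) emitted.
- pid=NULL: no r row matches, row kept with r columns NULL.
- pid=5: no r row matches, row kept with r columns NULL.
- plus 5 unmatched r row(s), each kept with NULL l columns.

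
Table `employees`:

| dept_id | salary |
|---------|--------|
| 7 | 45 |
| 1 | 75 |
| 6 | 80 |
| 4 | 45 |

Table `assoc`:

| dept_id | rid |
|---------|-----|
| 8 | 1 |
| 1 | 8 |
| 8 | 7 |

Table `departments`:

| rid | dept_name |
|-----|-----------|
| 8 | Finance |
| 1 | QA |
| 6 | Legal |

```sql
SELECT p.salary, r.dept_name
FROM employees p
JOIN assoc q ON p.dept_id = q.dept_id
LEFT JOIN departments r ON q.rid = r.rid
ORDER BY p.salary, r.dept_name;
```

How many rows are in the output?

1

Evaluate left to right. First `employees p INNER JOIN assoc q` on dept_id: 1 row(s).
Then LEFT JOIN `departments r` on rid: each of those 1 rows is kept; rows whose q.rid has no match in r get NULL for r's columns.
Result: 1 row(s).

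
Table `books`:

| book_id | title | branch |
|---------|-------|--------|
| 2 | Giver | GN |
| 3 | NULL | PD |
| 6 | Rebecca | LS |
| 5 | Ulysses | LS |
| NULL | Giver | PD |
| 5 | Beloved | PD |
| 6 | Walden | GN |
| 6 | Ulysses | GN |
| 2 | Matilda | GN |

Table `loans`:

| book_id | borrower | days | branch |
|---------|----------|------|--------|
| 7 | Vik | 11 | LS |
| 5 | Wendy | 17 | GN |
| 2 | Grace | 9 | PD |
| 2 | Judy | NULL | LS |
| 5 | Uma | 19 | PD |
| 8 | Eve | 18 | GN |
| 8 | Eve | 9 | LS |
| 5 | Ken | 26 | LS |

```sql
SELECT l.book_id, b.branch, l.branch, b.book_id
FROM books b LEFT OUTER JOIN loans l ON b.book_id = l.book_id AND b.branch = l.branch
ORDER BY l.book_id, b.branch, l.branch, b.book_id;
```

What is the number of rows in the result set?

9

LEFT JOIN keeps every row from `books`; unmatched rows get NULL for `loans`'s columns.
Matching on b.book_id = l.book_id AND b.branch = l.branch. A NULL in a compared column never satisfies the condition.
Matched pairs: 2; unmatched b rows kept: 7.
Total: 2 matched + 7 padded = 9 rows.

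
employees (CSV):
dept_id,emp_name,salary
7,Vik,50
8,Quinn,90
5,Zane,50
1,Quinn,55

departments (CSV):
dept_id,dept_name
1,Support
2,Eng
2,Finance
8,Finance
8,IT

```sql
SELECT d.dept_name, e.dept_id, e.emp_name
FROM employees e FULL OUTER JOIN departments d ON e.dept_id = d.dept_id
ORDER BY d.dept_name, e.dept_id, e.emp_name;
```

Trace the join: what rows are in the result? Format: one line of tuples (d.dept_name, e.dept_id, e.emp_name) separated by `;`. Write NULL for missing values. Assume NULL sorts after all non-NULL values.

FULL OUTER JOIN keeps every row from both sides; unmatched rows get NULL for the other side's columns.
Matching on e.dept_id = d.dept_id.
Matched pairs: 3; unmatched e rows kept: 2; unmatched d rows kept: 2.

(Eng, NULL, NULL); (Finance, 8, Quinn); (Finance, NULL, NULL); (IT, 8, Quinn); (Support, 1, Quinn); (NULL, 5, Zane); (NULL, 7, Vik)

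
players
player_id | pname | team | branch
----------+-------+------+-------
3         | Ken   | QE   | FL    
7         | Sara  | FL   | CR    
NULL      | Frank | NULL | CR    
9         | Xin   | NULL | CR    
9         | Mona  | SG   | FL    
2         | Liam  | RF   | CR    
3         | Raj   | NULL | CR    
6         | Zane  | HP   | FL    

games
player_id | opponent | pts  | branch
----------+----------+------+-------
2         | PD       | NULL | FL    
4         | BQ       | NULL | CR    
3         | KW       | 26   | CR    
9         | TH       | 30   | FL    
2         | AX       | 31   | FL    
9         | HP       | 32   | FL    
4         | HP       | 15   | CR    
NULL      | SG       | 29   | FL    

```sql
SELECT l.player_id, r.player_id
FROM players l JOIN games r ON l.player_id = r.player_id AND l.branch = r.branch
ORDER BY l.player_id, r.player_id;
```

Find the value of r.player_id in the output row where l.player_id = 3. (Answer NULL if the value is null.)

3

INNER JOIN keeps only pairs where the ON condition holds.
Matching on l.player_id = r.player_id AND l.branch = r.branch. A NULL in a compared column never satisfies the condition.
Matched pairs: 3.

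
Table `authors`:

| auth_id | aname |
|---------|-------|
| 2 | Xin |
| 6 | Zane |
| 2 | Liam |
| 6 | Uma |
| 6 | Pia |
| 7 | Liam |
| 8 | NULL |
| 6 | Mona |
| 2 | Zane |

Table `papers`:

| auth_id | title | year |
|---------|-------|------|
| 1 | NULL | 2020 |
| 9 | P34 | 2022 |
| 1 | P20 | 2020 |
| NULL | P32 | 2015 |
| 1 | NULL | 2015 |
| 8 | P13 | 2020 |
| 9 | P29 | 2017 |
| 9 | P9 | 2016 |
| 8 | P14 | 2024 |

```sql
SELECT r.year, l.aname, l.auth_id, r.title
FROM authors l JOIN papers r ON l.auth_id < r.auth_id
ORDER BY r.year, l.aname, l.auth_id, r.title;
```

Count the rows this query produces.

INNER JOIN keeps only pairs where the ON condition holds.
Matching on l.auth_id < r.auth_id. A NULL in a compared column never satisfies the condition.
Matched pairs: 43.
Total: 43 rows.

43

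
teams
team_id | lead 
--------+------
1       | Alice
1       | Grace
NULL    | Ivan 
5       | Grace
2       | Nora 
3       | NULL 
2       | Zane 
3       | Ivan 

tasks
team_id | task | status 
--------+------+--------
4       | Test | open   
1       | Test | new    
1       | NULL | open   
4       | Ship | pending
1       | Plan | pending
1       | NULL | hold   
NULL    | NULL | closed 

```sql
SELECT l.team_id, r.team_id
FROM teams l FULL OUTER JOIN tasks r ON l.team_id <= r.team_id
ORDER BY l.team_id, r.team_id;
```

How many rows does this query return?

23

FULL OUTER JOIN keeps every row from both sides; unmatched rows get NULL for the other side's columns.
Matching on l.team_id <= r.team_id. A NULL in a compared column never satisfies the condition.
Matched pairs: 20; unmatched l rows kept: 2; unmatched r rows kept: 1.
Total: 20 matched + 3 padded = 23 rows.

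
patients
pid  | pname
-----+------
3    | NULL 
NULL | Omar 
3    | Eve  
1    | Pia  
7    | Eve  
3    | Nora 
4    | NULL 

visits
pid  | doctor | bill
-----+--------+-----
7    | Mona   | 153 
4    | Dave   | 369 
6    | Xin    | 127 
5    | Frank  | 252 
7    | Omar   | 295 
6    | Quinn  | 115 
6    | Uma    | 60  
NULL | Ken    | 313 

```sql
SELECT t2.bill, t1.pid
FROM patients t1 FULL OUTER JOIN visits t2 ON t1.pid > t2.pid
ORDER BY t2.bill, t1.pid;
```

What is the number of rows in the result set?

14

FULL OUTER JOIN keeps every row from both sides; unmatched rows get NULL for the other side's columns.
Matching on t1.pid > t2.pid. A NULL in a compared column never satisfies the condition.
- pid=3: no t2 row matches, row kept with t2 columns NULL.
- pid=NULL: no t2 row matches, row kept with t2 columns NULL.
- pid=3: no t2 row matches, row kept with t2 columns NULL.
- pid=1: no t2 row matches, row kept with t2 columns NULL.
- pid=7: 5 matching t2 row(s), so 5 row(s) emitted.
- pid=3: no t2 row matches, row kept with t2 columns NULL.
- pid=4: no t2 row matches, row kept with t2 columns NULL.
- plus 3 unmatched t2 row(s), each kept with NULL t1 columns.
Total: 5 matched + 9 padded = 14 rows.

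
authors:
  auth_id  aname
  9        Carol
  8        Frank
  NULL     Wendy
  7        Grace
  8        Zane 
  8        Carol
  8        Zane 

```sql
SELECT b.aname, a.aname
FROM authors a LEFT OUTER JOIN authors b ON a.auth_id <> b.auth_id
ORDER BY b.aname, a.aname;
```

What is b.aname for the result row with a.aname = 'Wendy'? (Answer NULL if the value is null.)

LEFT JOIN keeps every row from `authors a`; unmatched rows get NULL for `authors b`'s columns.
Matching on a.auth_id <> b.auth_id. A NULL in a compared column never satisfies the condition.
Matched pairs: 18; unmatched a rows kept: 1.

NULL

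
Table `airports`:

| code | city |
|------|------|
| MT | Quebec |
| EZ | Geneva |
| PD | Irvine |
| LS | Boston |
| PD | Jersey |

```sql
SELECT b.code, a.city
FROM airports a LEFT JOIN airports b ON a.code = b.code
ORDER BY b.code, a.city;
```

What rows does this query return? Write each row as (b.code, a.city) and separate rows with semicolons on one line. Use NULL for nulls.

LEFT JOIN keeps every row from `airports a`; unmatched rows get NULL for `airports b`'s columns.
Matching on a.code = b.code.
Matched pairs: 7; unmatched a rows kept: 0.

(EZ, Geneva); (LS, Boston); (MT, Quebec); (PD, Irvine); (PD, Irvine); (PD, Jersey); (PD, Jersey)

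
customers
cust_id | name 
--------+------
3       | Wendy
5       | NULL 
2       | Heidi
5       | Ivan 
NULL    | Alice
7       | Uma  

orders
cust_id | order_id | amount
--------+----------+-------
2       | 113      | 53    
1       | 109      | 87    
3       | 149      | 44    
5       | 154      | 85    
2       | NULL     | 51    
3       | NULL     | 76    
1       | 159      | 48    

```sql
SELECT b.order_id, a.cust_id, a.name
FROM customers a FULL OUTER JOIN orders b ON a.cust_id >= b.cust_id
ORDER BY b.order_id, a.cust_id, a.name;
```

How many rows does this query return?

32

FULL OUTER JOIN keeps every row from both sides; unmatched rows get NULL for the other side's columns.
Matching on a.cust_id >= b.cust_id. A NULL in a compared column never satisfies the condition.
- a (cust_id=3) pairs with 6 row(s) of b.
- a (cust_id=5) pairs with 7 row(s) of b.
- a (cust_id=2) pairs with 4 row(s) of b.
- a (cust_id=5) pairs with 7 row(s) of b.
- a (cust_id=NULL) has no partner → padded with NULL.
- a (cust_id=7) pairs with 7 row(s) of b.
Total: 31 matched + 1 padded = 32 rows.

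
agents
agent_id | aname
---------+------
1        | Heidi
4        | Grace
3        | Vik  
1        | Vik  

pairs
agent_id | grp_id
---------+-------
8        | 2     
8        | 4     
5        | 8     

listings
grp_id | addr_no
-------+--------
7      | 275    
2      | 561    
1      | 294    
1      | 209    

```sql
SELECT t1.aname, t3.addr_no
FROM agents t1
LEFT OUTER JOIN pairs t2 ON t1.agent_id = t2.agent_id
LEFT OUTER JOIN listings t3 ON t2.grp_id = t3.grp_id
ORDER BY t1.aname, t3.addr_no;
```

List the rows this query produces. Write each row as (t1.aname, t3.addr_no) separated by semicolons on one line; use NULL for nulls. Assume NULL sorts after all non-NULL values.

Evaluate left to right. First `agents t1 LEFT JOIN pairs t2` on agent_id: 4 row(s).
Then LEFT JOIN `listings t3` on grp_id: each of those 4 rows is kept; rows whose t2.grp_id has no match in t3 get NULL for t3's columns.

(Grace, NULL); (Heidi, NULL); (Vik, NULL); (Vik, NULL)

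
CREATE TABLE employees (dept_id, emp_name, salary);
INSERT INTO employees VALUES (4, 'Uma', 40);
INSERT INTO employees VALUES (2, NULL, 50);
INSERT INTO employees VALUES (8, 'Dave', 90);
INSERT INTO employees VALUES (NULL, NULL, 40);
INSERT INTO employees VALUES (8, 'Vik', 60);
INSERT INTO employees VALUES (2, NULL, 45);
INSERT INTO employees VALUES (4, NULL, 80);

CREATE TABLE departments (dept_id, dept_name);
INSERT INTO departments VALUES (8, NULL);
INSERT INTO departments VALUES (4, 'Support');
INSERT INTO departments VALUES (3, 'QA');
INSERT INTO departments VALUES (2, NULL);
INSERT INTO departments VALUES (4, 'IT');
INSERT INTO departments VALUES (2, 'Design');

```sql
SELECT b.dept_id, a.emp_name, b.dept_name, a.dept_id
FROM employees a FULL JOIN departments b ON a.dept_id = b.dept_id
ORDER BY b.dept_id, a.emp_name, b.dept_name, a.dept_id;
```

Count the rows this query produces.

12

FULL OUTER JOIN keeps every row from both sides; unmatched rows get NULL for the other side's columns.
Matching on a.dept_id = b.dept_id. A NULL in a compared column never satisfies the condition.
- a[0] dept_id=4 → 2 match(es) in b → 2 row(s).
- a[1] dept_id=2 → 2 match(es) in b → 2 row(s).
- a[2] dept_id=8 → 1 match(es) in b → 1 row(s).
- a[3] dept_id=NULL → no match; kept with NULLs on the b side.
- a[4] dept_id=8 → 1 match(es) in b → 1 row(s).
- a[5] dept_id=2 → 2 match(es) in b → 2 row(s).
- a[6] dept_id=4 → 2 match(es) in b → 2 row(s).
- 1 row(s) from b found no a partner → padded with NULL.
Total: 10 matched + 2 padded = 12 rows.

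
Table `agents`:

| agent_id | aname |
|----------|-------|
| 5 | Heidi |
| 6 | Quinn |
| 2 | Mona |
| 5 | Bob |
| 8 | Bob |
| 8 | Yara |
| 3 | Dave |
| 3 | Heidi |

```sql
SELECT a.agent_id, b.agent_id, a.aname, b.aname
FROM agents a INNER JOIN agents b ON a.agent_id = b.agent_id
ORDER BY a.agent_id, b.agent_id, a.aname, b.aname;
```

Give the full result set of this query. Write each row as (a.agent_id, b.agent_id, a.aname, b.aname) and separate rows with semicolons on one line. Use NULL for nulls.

(2, 2, Mona, Mona); (3, 3, Dave, Dave); (3, 3, Dave, Heidi); (3, 3, Heidi, Dave); (3, 3, Heidi, Heidi); (5, 5, Bob, Bob); (5, 5, Bob, Heidi); (5, 5, Heidi, Bob); (5, 5, Heidi, Heidi); (6, 6, Quinn, Quinn); (8, 8, Bob, Bob); (8, 8, Bob, Yara); (8, 8, Yara, Bob); (8, 8, Yara, Yara)

INNER JOIN keeps only pairs where the ON condition holds.
Matching on a.agent_id = b.agent_id.
- agent_id=5: 2 matching b row(s), so 2 row(s) emitted.
- agent_id=6: 1 matching b row(s), so 1 row(s) emitted.
- agent_id=2: 1 matching b row(s), so 1 row(s) emitted.
- agent_id=5: 2 matching b row(s), so 2 row(s) emitted.
- agent_id=8: 2 matching b row(s), so 2 row(s) emitted.
- agent_id=8: 2 matching b row(s), so 2 row(s) emitted.
- agent_id=3: 2 matching b row(s), so 2 row(s) emitted.
- agent_id=3: 2 matching b row(s), so 2 row(s) emitted.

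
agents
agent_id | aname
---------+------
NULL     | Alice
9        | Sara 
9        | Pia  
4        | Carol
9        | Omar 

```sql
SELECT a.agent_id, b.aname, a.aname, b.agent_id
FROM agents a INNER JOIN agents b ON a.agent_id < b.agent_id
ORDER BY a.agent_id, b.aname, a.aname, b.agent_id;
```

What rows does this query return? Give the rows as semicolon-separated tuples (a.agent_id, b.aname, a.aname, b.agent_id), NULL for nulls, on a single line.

(4, Omar, Carol, 9); (4, Pia, Carol, 9); (4, Sara, Carol, 9)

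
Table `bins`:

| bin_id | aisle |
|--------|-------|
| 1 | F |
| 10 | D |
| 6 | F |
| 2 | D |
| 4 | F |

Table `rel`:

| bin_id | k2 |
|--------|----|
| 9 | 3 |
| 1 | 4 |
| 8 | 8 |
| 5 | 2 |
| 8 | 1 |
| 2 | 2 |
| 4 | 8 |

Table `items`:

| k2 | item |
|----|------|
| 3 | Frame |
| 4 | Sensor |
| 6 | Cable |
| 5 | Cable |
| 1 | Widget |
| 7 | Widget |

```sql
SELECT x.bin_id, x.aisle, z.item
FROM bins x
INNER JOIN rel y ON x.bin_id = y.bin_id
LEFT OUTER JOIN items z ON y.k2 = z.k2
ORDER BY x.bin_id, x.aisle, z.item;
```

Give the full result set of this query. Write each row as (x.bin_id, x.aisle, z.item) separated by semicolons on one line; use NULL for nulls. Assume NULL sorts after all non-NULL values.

(1, F, Sensor); (2, D, NULL); (4, F, NULL)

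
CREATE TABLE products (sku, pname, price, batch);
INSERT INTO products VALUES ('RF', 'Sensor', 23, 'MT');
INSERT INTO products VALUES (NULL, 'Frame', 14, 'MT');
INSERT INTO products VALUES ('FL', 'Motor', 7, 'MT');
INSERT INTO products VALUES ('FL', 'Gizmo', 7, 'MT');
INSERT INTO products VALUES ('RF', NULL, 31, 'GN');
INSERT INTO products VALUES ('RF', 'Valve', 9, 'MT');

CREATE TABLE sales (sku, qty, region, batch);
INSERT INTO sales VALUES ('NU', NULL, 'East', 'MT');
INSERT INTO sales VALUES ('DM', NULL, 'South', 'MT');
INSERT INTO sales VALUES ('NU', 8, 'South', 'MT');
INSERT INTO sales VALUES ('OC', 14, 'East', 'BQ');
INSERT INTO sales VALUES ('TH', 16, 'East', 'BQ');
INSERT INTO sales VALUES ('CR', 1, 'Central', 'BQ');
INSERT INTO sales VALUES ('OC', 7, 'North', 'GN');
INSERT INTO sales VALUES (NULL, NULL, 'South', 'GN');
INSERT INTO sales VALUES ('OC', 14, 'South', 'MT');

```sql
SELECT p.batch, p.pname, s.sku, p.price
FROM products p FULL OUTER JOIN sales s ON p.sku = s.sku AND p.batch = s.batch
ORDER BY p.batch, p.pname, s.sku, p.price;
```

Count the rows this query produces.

15

FULL OUTER JOIN keeps every row from both sides; unmatched rows get NULL for the other side's columns.
Matching on p.sku = s.sku AND p.batch = s.batch. A NULL in a compared column never satisfies the condition.
- p row (sku=RF, batch=MT): no match → kept, s columns NULL.
- p row (sku=NULL, batch=MT): no match → kept, s columns NULL.
- p row (sku=FL, batch=MT): no match → kept, s columns NULL.
- p row (sku=FL, batch=MT): no match → kept, s columns NULL.
- p row (sku=RF, batch=GN): no match → kept, s columns NULL.
- p row (sku=RF, batch=MT): no match → kept, s columns NULL.
- 9 s row(s) had no p match → kept, p columns NULL.
Total: 0 matched + 15 padded = 15 rows.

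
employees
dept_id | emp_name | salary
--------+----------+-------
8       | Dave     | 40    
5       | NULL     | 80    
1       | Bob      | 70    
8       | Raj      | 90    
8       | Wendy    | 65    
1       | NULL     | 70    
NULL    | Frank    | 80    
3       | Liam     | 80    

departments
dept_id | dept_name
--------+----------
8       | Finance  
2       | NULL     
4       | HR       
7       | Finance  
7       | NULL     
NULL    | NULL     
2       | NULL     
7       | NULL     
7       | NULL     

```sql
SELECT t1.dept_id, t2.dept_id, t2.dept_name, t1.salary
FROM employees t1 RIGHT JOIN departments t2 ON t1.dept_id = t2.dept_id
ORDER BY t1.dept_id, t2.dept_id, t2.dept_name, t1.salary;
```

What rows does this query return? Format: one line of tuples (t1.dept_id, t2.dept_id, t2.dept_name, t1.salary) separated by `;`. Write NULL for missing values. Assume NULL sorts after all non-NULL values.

RIGHT JOIN keeps every row from `departments`; unmatched rows get NULL for `employees`'s columns.
Matching on t1.dept_id = t2.dept_id. A NULL in a compared column never satisfies the condition.
- dept_id=8: 1 matching t2 row(s), so 1 row(s) emitted.
- dept_id=5: no matching t2 row.
- dept_id=1: no matching t2 row.
- dept_id=8: 1 matching t2 row(s), so 1 row(s) emitted.
- dept_id=8: 1 matching t2 row(s), so 1 row(s) emitted.
- dept_id=1: no matching t2 row.
- dept_id=NULL: no matching t2 row.
- dept_id=3: no matching t2 row.
- plus 8 unmatched t2 row(s), each kept with NULL t1 columns.

(8, 8, Finance, 40); (8, 8, Finance, 65); (8, 8, Finance, 90); (NULL, 2, NULL, NULL); (NULL, 2, NULL, NULL); (NULL, 4, HR, NULL); (NULL, 7, Finance, NULL); (NULL, 7, NULL, NULL); (NULL, 7, NULL, NULL); (NULL, 7, NULL, NULL); (NULL, NULL, NULL, NULL)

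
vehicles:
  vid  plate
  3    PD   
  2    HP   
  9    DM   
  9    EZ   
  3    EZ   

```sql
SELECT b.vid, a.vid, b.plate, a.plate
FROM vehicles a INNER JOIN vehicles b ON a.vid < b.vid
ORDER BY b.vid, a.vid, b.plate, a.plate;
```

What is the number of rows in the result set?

INNER JOIN keeps only pairs where the ON condition holds.
Matching on a.vid < b.vid.
- a (vid=3) pairs with 2 row(s) of b.
- a (vid=2) pairs with 4 row(s) of b.
- a (vid=9) has no partner → excluded.
- a (vid=9) has no partner → excluded.
- a (vid=3) pairs with 2 row(s) of b.
Total: 8 rows.

8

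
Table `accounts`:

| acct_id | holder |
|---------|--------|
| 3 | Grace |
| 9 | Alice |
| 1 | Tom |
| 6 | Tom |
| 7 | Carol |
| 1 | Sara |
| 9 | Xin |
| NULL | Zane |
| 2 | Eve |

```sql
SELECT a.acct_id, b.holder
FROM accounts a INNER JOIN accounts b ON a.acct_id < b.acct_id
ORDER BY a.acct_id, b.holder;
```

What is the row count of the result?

26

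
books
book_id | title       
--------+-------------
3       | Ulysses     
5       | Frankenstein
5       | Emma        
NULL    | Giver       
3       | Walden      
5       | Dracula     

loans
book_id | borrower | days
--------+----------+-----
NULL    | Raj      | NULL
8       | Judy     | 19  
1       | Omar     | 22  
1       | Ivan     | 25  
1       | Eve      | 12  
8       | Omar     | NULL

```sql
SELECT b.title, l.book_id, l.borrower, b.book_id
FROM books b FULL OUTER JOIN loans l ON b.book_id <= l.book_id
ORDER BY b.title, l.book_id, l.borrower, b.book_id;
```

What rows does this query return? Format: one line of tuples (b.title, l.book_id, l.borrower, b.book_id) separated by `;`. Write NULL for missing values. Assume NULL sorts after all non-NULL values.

FULL OUTER JOIN keeps every row from both sides; unmatched rows get NULL for the other side's columns.
Matching on b.book_id <= l.book_id. A NULL in a compared column never satisfies the condition.
- b[0] book_id=3 → 2 match(es) in l → 2 row(s).
- b[1] book_id=5 → 2 match(es) in l → 2 row(s).
- b[2] book_id=5 → 2 match(es) in l → 2 row(s).
- b[3] book_id=NULL → no match; kept with NULLs on the l side.
- b[4] book_id=3 → 2 match(es) in l → 2 row(s).
- b[5] book_id=5 → 2 match(es) in l → 2 row(s).
- 4 row(s) from l found no b partner → padded with NULL.

(Dracula, 8, Judy, 5); (Dracula, 8, Omar, 5); (Emma, 8, Judy, 5); (Emma, 8, Omar, 5); (Frankenstein, 8, Judy, 5); (Frankenstein, 8, Omar, 5); (Giver, NULL, NULL, NULL); (Ulysses, 8, Judy, 3); (Ulysses, 8, Omar, 3); (Walden, 8, Judy, 3); (Walden, 8, Omar, 3); (NULL, 1, Eve, NULL); (NULL, 1, Ivan, NULL); (NULL, 1, Omar, NULL); (NULL, NULL, Raj, NULL)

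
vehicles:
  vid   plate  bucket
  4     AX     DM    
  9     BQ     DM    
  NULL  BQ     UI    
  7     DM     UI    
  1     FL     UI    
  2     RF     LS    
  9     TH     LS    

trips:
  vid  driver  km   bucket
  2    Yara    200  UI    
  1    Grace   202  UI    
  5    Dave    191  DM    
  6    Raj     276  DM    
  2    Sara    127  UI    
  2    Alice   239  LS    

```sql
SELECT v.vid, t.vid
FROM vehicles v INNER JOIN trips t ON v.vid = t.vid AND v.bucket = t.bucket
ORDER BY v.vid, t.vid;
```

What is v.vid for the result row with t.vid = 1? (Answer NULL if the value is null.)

1

INNER JOIN keeps only pairs where the ON condition holds.
Matching on v.vid = t.vid AND v.bucket = t.bucket. A NULL in a compared column never satisfies the condition.
- v row (vid=4, bucket=DM): no match → dropped.
- v row (vid=9, bucket=DM): no match → dropped.
- v row (vid=NULL, bucket=UI): no match → dropped.
- v row (vid=7, bucket=UI): no match → dropped.
- v row (vid=1, bucket=UI): matches 1 t row(s) → 1 output row(s).
- v row (vid=2, bucket=LS): matches 1 t row(s) → 1 output row(s).
- v row (vid=9, bucket=LS): no match → dropped.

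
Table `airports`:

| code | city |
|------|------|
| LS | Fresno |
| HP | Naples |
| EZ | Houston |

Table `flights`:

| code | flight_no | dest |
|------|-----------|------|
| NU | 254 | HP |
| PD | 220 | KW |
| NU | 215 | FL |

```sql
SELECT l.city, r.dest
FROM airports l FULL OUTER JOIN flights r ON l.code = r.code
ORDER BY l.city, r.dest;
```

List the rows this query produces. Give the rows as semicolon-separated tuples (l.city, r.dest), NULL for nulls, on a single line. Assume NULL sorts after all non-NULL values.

(Fresno, NULL); (Houston, NULL); (Naples, NULL); (NULL, FL); (NULL, HP); (NULL, KW)

FULL OUTER JOIN keeps every row from both sides; unmatched rows get NULL for the other side's columns.
Matching on l.code = r.code.
- l (code=LS) has no partner → padded with NULL.
- l (code=HP) has no partner → padded with NULL.
- l (code=EZ) has no partner → padded with NULL.
- plus 3 unmatched r row(s), each kept with NULL l columns.
After projecting and ordering:
l.city | r.dest
Fresno | NULL
Houston | NULL
Naples | NULL
NULL | FL
NULL | HP
NULL | KW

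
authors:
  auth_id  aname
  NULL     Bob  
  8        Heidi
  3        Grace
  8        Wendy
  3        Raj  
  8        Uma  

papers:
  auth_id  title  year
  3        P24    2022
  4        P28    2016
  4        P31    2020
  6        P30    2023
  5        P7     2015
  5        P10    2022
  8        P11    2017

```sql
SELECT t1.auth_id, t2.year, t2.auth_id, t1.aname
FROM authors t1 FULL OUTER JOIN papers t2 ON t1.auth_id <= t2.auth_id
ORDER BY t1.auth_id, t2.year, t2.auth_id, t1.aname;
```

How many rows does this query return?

FULL OUTER JOIN keeps every row from both sides; unmatched rows get NULL for the other side's columns.
Matching on t1.auth_id <= t2.auth_id. A NULL in a compared column never satisfies the condition.
- t1 (auth_id=NULL) has no partner → padded with NULL.
- t1 (auth_id=8) pairs with 1 row(s) of t2.
- t1 (auth_id=3) pairs with 7 row(s) of t2.
- t1 (auth_id=8) pairs with 1 row(s) of t2.
- t1 (auth_id=3) pairs with 7 row(s) of t2.
- t1 (auth_id=8) pairs with 1 row(s) of t2.
Total: 17 matched + 1 padded = 18 rows.

18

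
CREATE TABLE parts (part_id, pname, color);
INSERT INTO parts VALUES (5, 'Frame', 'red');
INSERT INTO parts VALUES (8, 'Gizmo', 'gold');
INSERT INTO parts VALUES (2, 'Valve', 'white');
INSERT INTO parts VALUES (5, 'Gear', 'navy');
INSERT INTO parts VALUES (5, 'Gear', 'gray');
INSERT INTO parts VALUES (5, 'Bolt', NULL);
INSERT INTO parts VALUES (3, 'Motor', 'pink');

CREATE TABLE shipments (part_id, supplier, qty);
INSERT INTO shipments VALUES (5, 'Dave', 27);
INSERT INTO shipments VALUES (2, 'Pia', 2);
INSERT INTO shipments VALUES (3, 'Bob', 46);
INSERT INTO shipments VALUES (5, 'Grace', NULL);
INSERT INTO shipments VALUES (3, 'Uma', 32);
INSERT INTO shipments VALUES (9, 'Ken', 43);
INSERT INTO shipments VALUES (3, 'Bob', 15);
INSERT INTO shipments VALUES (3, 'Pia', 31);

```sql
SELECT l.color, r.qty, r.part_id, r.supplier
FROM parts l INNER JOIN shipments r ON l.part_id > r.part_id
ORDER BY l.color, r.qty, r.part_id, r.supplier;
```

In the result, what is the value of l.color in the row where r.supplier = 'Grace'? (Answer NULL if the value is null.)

INNER JOIN keeps only pairs where the ON condition holds.
Matching on l.part_id > r.part_id.
Matched pairs: 28.

gold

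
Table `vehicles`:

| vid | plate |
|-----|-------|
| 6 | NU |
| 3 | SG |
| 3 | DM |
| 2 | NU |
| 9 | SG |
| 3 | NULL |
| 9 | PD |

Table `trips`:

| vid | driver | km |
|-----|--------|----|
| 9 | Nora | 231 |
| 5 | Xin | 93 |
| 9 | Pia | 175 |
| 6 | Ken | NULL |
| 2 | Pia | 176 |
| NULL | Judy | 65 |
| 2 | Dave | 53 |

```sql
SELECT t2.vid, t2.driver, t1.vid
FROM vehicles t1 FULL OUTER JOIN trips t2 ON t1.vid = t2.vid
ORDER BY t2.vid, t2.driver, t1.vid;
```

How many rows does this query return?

FULL OUTER JOIN keeps every row from both sides; unmatched rows get NULL for the other side's columns.
Matching on t1.vid = t2.vid. A NULL in a compared column never satisfies the condition.
- t1 (vid=6) pairs with 1 row(s) of t2.
- t1 (vid=3) has no partner → padded with NULL.
- t1 (vid=3) has no partner → padded with NULL.
- t1 (vid=2) pairs with 2 row(s) of t2.
- t1 (vid=9) pairs with 2 row(s) of t2.
- t1 (vid=3) has no partner → padded with NULL.
- t1 (vid=9) pairs with 2 row(s) of t2.
- 2 row(s) from t2 found no t1 partner → padded with NULL.
Total: 7 matched + 5 padded = 12 rows.

12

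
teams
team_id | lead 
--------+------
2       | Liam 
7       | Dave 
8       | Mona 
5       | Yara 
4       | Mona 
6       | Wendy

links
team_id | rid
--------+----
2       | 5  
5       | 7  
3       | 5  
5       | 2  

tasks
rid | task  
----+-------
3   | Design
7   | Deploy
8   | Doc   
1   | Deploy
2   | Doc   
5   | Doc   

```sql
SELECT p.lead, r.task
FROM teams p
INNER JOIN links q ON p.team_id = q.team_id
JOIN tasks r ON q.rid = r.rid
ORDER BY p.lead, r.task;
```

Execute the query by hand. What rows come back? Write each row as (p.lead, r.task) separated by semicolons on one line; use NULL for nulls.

(Liam, Doc); (Yara, Deploy); (Yara, Doc)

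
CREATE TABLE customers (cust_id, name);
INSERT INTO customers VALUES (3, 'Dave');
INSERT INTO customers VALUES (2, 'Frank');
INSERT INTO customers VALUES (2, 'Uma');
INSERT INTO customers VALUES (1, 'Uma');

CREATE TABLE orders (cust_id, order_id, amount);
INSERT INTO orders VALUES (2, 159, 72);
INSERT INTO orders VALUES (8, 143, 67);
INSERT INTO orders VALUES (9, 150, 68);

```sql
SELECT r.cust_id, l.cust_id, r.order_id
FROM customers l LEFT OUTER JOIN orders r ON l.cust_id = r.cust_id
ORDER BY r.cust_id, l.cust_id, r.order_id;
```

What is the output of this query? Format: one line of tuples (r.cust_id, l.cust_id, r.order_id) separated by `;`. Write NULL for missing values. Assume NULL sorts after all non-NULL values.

LEFT JOIN keeps every row from `customers`; unmatched rows get NULL for `orders`'s columns.
Matching on l.cust_id = r.cust_id.
- l (cust_id=3) has no partner → padded with NULL.
- l (cust_id=2) pairs with 1 row(s) of r.
- l (cust_id=2) pairs with 1 row(s) of r.
- l (cust_id=1) has no partner → padded with NULL.
After projecting and ordering:
r.cust_id | l.cust_id | r.order_id
2 | 2 | 159
2 | 2 | 159
NULL | 1 | NULL
NULL | 3 | NULL

(2, 2, 159); (2, 2, 159); (NULL, 1, NULL); (NULL, 3, NULL)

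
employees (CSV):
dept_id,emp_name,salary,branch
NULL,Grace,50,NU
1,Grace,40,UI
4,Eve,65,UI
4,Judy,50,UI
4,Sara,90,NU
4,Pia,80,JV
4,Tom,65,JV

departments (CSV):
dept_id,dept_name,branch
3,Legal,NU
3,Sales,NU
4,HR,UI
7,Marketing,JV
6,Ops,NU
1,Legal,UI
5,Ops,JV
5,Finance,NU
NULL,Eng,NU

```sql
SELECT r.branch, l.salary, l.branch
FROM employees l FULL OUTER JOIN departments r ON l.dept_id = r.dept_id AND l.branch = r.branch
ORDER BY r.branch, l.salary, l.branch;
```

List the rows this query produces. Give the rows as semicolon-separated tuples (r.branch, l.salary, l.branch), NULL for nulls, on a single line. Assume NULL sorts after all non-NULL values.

FULL OUTER JOIN keeps every row from both sides; unmatched rows get NULL for the other side's columns.
Matching on l.dept_id = r.dept_id AND l.branch = r.branch. A NULL in a compared column never satisfies the condition.
Matched pairs: 3; unmatched l rows kept: 4; unmatched r rows kept: 7.

(JV, NULL, NULL); (JV, NULL, NULL); (NU, NULL, NULL); (NU, NULL, NULL); (NU, NULL, NULL); (NU, NULL, NULL); (NU, NULL, NULL); (UI, 40, UI); (UI, 50, UI); (UI, 65, UI); (NULL, 50, NU); (NULL, 65, JV); (NULL, 80, JV); (NULL, 90, NU)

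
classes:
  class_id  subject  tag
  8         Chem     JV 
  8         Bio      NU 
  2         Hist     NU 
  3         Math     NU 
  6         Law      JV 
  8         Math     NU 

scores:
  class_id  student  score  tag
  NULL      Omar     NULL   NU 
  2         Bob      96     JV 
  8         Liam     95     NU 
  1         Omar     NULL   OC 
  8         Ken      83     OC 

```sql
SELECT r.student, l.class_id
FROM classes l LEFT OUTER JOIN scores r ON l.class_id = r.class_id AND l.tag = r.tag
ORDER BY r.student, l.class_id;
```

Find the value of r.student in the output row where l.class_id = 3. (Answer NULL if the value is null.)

LEFT JOIN keeps every row from `classes`; unmatched rows get NULL for `scores`'s columns.
Matching on l.class_id = r.class_id AND l.tag = r.tag. A NULL in a compared column never satisfies the condition.
- l (class_id=8, tag=JV) has no partner → padded with NULL.
- l (class_id=8, tag=NU) pairs with 1 row(s) of r.
- l (class_id=2, tag=NU) has no partner → padded with NULL.
- l (class_id=3, tag=NU) has no partner → padded with NULL.
- l (class_id=6, tag=JV) has no partner → padded with NULL.
- l (class_id=8, tag=NU) pairs with 1 row(s) of r.

NULL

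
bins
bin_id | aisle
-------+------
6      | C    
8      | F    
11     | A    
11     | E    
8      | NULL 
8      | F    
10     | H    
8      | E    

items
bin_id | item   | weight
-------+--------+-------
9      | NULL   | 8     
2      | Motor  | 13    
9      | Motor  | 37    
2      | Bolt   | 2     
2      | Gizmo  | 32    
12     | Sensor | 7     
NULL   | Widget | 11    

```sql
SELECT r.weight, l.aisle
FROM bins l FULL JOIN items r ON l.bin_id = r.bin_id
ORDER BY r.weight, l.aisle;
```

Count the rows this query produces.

FULL OUTER JOIN keeps every row from both sides; unmatched rows get NULL for the other side's columns.
Matching on l.bin_id = r.bin_id. A NULL in a compared column never satisfies the condition.
Matched pairs: 0; unmatched l rows kept: 8; unmatched r rows kept: 7.
Total: 0 matched + 15 padded = 15 rows.

15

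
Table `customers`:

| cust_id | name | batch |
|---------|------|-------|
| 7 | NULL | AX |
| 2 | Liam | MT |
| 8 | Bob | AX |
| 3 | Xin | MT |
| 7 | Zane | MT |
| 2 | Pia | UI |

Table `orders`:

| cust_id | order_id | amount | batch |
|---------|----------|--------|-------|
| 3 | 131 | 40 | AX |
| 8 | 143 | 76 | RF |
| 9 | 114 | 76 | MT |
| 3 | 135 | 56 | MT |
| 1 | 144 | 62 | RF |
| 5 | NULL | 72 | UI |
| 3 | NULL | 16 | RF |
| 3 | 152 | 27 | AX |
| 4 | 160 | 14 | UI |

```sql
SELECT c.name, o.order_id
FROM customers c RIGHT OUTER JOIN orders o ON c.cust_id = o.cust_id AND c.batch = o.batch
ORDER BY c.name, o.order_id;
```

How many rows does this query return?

RIGHT JOIN keeps every row from `orders`; unmatched rows get NULL for `customers`'s columns.
Matching on c.cust_id = o.cust_id AND c.batch = o.batch.
- c[0] cust_id=7, batch=AX → no match.
- c[1] cust_id=2, batch=MT → no match.
- c[2] cust_id=8, batch=AX → no match.
- c[3] cust_id=3, batch=MT → 1 match(es) in o → 1 row(s).
- c[4] cust_id=7, batch=MT → no match.
- c[5] cust_id=2, batch=UI → no match.
- 8 row(s) from o found no c partner → padded with NULL.
Total: 1 matched + 8 padded = 9 rows.

9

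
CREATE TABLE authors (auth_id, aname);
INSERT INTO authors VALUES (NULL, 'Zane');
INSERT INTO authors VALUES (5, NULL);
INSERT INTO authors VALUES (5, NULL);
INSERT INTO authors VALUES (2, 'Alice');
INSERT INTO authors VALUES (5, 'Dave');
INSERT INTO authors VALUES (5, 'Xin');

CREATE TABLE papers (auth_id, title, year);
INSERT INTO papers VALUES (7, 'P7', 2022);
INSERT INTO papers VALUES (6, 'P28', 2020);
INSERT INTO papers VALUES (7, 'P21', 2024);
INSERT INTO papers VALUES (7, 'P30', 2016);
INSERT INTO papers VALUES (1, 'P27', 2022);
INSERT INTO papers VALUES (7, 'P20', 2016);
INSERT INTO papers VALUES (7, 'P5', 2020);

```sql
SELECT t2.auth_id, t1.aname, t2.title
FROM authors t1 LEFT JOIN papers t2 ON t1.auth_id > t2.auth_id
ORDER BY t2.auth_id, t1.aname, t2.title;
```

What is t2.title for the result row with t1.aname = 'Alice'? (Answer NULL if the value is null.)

P27

LEFT JOIN keeps every row from `authors`; unmatched rows get NULL for `papers`'s columns.
Matching on t1.auth_id > t2.auth_id. A NULL in a compared column never satisfies the condition.
- t1 (auth_id=NULL) has no partner → padded with NULL.
- t1 (auth_id=5) pairs with 1 row(s) of t2.
- t1 (auth_id=5) pairs with 1 row(s) of t2.
- t1 (auth_id=2) pairs with 1 row(s) of t2.
- t1 (auth_id=5) pairs with 1 row(s) of t2.
- t1 (auth_id=5) pairs with 1 row(s) of t2.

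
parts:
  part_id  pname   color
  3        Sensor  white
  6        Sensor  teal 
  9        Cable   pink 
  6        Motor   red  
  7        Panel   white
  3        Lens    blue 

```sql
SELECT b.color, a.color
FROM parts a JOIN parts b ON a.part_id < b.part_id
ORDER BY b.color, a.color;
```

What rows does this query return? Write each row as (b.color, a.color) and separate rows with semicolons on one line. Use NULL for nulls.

(pink, blue); (pink, red); (pink, teal); (pink, white); (pink, white); (red, blue); (red, white); (teal, blue); (teal, white); (white, blue); (white, red); (white, teal); (white, white)

INNER JOIN keeps only pairs where the ON condition holds.
Matching on a.part_id < b.part_id.
- part_id=3: 4 matching b row(s), so 4 row(s) emitted.
- part_id=6: 2 matching b row(s), so 2 row(s) emitted.
- part_id=9: no matching b row, dropped.
- part_id=6: 2 matching b row(s), so 2 row(s) emitted.
- part_id=7: 1 matching b row(s), so 1 row(s) emitted.
- part_id=3: 4 matching b row(s), so 4 row(s) emitted.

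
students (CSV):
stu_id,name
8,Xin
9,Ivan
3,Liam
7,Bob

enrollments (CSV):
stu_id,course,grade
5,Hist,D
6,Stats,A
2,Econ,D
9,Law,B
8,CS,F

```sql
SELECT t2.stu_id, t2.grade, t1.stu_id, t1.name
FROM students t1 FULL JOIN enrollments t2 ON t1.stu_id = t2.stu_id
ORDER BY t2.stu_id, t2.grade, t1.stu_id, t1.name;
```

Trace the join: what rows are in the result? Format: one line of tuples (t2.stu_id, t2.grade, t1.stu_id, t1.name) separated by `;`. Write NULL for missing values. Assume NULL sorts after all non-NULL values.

(2, D, NULL, NULL); (5, D, NULL, NULL); (6, A, NULL, NULL); (8, F, 8, Xin); (9, B, 9, Ivan); (NULL, NULL, 3, Liam); (NULL, NULL, 7, Bob)

FULL OUTER JOIN keeps every row from both sides; unmatched rows get NULL for the other side's columns.
Matching on t1.stu_id = t2.stu_id.
Matched pairs: 2; unmatched t1 rows kept: 2; unmatched t2 rows kept: 3.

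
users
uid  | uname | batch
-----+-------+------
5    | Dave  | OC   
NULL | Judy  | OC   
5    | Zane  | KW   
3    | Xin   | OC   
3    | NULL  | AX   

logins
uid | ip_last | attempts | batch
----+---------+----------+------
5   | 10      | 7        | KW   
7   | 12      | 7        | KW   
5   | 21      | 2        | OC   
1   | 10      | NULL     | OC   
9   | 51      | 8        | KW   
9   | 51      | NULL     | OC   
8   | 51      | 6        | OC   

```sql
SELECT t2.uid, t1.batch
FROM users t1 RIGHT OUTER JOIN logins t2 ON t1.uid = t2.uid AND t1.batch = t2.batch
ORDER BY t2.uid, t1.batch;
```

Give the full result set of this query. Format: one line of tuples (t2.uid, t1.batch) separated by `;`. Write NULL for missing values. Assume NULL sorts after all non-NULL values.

RIGHT JOIN keeps every row from `logins`; unmatched rows get NULL for `users`'s columns.
Matching on t1.uid = t2.uid AND t1.batch = t2.batch. A NULL in a compared column never satisfies the condition.
- t1 (uid=5, batch=OC) pairs with 1 row(s) of t2.
- t1 (uid=NULL, batch=OC) has no partner in t2.
- t1 (uid=5, batch=KW) pairs with 1 row(s) of t2.
- t1 (uid=3, batch=OC) has no partner in t2.
- t1 (uid=3, batch=AX) has no partner in t2.
- 5 t2 row(s) had no t1 match → kept, t1 columns NULL.
After projecting and ordering:
t2.uid | t1.batch
1 | NULL
5 | KW
5 | OC
7 | NULL
8 | NULL
9 | NULL
9 | NULL

(1, NULL); (5, KW); (5, OC); (7, NULL); (8, NULL); (9, NULL); (9, NULL)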